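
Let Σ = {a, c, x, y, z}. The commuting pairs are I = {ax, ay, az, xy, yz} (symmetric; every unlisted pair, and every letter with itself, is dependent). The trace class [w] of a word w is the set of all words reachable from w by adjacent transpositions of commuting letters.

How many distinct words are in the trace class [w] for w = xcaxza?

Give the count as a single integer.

6

piece 0:x — minimal
piece 1:c rests on {0:x}
piece 2:a rests on {1:c}
piece 3:x rests on {1:c}
piece 4:z rests on {3:x}
piece 5:a rests on {2:a}
minimal pieces: {0:x}
ways to finish when only these pieces remain (= sum over removing one remaining piece with nothing left below it):
  1 left: {4}→1  {5}→1
  2 left: {2,5}→1  {3,4}→1  {4,5}→2
  3 left: {2,4,5}→3  {3,4,5}→3
  4 left: {2,3,4,5}→6
  placing 0:x first → 6 extensions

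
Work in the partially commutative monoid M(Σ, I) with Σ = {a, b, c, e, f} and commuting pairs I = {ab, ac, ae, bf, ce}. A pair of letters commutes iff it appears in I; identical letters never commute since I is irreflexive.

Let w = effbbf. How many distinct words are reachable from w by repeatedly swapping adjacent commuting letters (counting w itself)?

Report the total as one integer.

10

drop 0:e onto floor
drop 1:f onto {0:e}
drop 2:f onto {1:f}
drop 3:b onto {0:e}
drop 4:b onto {3:b}
drop 5:f onto {2:f}
ground layer = {0:e}
drop-orders for the pieces not yet dropped (sum over which currently-grounded one goes next):
  1 to go: {4} 1  {5} 1
  2 to go: {2,5} 1  {3,4} 1  {4,5} 2
  3 to go: {1,2,5} 1  {2,4,5} 3  {3,4,5} 3
  4 to go: {1,2,4,5} 4  {2,3,4,5} 6
  if 0:e drops first: 10 orders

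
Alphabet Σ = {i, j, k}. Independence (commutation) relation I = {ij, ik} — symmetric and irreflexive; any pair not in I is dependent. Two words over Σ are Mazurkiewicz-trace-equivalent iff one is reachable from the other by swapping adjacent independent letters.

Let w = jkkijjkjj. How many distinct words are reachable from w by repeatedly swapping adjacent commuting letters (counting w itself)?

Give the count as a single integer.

0(j) covers ∅
1(k) covers 0:j
2(k) covers 1:k
3(i) covers ∅
4(j) covers 2:k
5(j) covers 4:j
6(k) covers 5:j
7(j) covers 6:k
8(j) covers 7:j
floor of heap: 0:j, 3:i
completions by unplaced set U, small U first (add the entries for U minus each lowest piece of U):
  |U|=1: {3}:1  {8}:1
  |U|=2: {3,8}:2  {7,8}:1
  |U|=3: {3,7,8}:3  {6,7,8}:1
  |U|=4: {3,6,7,8}:4  {5,6,7,8}:1
  |U|=5: {3,5,6,7,8}:5  {4,5,6,7,8}:1
  |U|=6: {2,4,5,6,7,8}:1  {3,4,5,6,7,8}:6
  |U|=7: {1,2,4,5,6,7,8}:1  {2,3,4,5,6,7,8}:7
  start at 0(j): 8
  start at 3(i): 1
sum over floor = 9

9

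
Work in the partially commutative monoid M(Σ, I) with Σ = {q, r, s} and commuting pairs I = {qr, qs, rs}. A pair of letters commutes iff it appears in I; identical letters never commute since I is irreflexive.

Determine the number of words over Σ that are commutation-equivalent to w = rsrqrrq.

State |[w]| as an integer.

105

#0=r has no predecessor
#1=s has no predecessor
#2=r depends on [0:r]
#3=q has no predecessor
#4=r depends on [2:r]
#5=r depends on [4:r]
#6=q depends on [3:q]
sources: [0:r, 1:s, 3:q]
N(rest) = Σ N(rest − s) over sources s of rest; N(one piece) = 1:
  size 1 → [1]=1  [5]=1  [6]=1
  size 2 → [1,5]=2  [1,6]=2  [3,6]=1  [4,5]=1  [5,6]=2
  size 3 → [1,3,6]=3  [1,4,5]=3  [1,5,6]=6  [2,4,5]=1  [3,5,6]=3  [4,5,6]=3
  size 4 → [0,2,4,5]=1  [1,2,4,5]=4  [1,3,5,6]=12  [1,4,5,6]=12  [2,4,5,6]=4  [3,4,5,6]=6
  size 5 → [0,1,2,4,5]=5  [0,2,4,5,6]=5  [1,2,4,5,6]=20  [1,3,4,5,6]=30  [2,3,4,5,6]=10
  first=0(r) contributes 60
  first=1(s) contributes 15
  first=3(q) contributes 30
|[w]| = 105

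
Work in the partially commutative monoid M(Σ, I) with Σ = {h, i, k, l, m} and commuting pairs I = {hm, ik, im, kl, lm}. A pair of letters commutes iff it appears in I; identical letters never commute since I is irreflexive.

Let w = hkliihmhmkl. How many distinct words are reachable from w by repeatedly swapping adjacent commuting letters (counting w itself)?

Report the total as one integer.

drop 0:h onto floor
drop 1:k onto {0:h}
drop 2:l onto {0:h}
drop 3:i onto {2:l}
drop 4:i onto {3:i}
drop 5:h onto {1:k, 4:i}
drop 6:m onto {1:k}
drop 7:h onto {5:h}
drop 8:m onto {6:m}
drop 9:k onto {7:h, 8:m}
drop 10:l onto {7:h}
ground layer = {0:h}
drop-orders for the pieces not yet dropped (sum over which currently-grounded one goes next):
  1 to go: {9} 1  {10} 1
  2 to go: {8,9} 1  {9,10} 2
  3 to go: {6,8,9} 1  {7,9,10} 2  {8,9,10} 3
  4 to go: {5,7,9,10} 2  {6,8,9,10} 4  {7,8,9,10} 5
  5 to go: {4,5,7,9,10} 2  {5,7,8,9,10} 7  {6,7,8,9,10} 9
  6 to go: {3,4,5,7,9,10} 2  {4,5,7,8,9,10} 9  {5,6,7,8,9,10} 16
  7 to go: {1,5,6,7,8,9,10} 16  {2,3,4,5,7,9,10} 2  {3,4,5,7,8,9,10} 11  {4,5,6,7,8,9,10} 25
  8 to go: {1,4,5,6,7,8,9,10} 41  {2,3,4,5,7,8,9,10} 13  {3,4,5,6,7,8,9,10} 36
  9 to go: {1,3,4,5,6,7,8,9,10} 77  {2,3,4,5,6,7,8,9,10} 49
  if 0:h drops first: 126 orders

126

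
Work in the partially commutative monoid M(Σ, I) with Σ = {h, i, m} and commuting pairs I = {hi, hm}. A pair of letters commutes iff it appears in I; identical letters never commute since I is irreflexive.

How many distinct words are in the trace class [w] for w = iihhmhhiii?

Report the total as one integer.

piece 0:i — minimal
piece 1:i rests on {0:i}
piece 2:h — minimal
piece 3:h rests on {2:h}
piece 4:m rests on {1:i}
piece 5:h rests on {3:h}
piece 6:h rests on {5:h}
piece 7:i rests on {4:m}
piece 8:i rests on {7:i}
piece 9:i rests on {8:i}
minimal pieces: {0:i, 2:h}
ways to finish when only these pieces remain (= sum over removing one remaining piece with nothing left below it):
  1 left: {6}→1  {9}→1
  2 left: {5,6}→1  {6,9}→2  {8,9}→1
  3 left: {3,5,6}→1  {5,6,9}→3  {6,8,9}→3  {7,8,9}→1
  4 left: {2,3,5,6}→1  {3,5,6,9}→4  {4,7,8,9}→1  {5,6,8,9}→6  {6,7,8,9}→4
  5 left: {1,4,7,8,9}→1  {2,3,5,6,9}→5  {3,5,6,8,9}→10  {4,6,7,8,9}→5  {5,6,7,8,9}→10
  6 left: {0,1,4,7,8,9}→1  {1,4,6,7,8,9}→6  {2,3,5,6,8,9}→15  {3,5,6,7,8,9}→20  {4,5,6,7,8,9}→15
  7 left: {0,1,4,6,7,8,9}→7  {1,4,5,6,7,8,9}→21  {2,3,5,6,7,8,9}→35  {3,4,5,6,7,8,9}→35
  8 left: {0,1,4,5,6,7,8,9}→28  {1,3,4,5,6,7,8,9}→56  {2,3,4,5,6,7,8,9}→70
  placing 0:i first → 126 extensions
  placing 2:h first → 84 extensions
total linear extensions = 210

210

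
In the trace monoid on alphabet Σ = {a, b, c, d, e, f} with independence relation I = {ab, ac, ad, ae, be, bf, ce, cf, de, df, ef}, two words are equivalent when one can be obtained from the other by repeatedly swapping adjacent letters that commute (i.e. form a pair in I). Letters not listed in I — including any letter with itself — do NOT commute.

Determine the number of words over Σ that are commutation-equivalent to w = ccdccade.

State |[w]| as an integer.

56

drop 0:c onto floor
drop 1:c onto {0:c}
drop 2:d onto {1:c}
drop 3:c onto {2:d}
drop 4:c onto {3:c}
drop 5:a onto floor
drop 6:d onto {4:c}
drop 7:e onto floor
ground layer = {0:c, 5:a, 7:e}
drop-orders for the pieces not yet dropped (sum over which currently-grounded one goes next):
  1 to go: {5} 1  {6} 1  {7} 1
  2 to go: {4,6} 1  {5,6} 2  {5,7} 2  {6,7} 2
  3 to go: {3,4,6} 1  {4,5,6} 3  {4,6,7} 3  {5,6,7} 6
  4 to go: {2,3,4,6} 1  {3,4,5,6} 4  {3,4,6,7} 4  {4,5,6,7} 12
  5 to go: {1,2,3,4,6} 1  {2,3,4,5,6} 5  {2,3,4,6,7} 5  {3,4,5,6,7} 20
  6 to go: {0,1,2,3,4,6} 1  {1,2,3,4,5,6} 6  {1,2,3,4,6,7} 6  {2,3,4,5,6,7} 30
  if 0:c drops first: 42 orders
  if 5:a drops first: 7 orders
  if 7:e drops first: 7 orders
heap linearizations: 56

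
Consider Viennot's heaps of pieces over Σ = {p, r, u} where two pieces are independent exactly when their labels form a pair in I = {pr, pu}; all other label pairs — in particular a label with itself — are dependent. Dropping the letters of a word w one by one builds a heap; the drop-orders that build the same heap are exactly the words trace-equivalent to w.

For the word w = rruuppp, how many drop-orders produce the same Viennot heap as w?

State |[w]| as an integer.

35

piece 0:r — minimal
piece 1:r rests on {0:r}
piece 2:u rests on {1:r}
piece 3:u rests on {2:u}
piece 4:p — minimal
piece 5:p rests on {4:p}
piece 6:p rests on {5:p}
minimal pieces: {0:r, 4:p}
ways to finish when only these pieces remain (= sum over removing one remaining piece with nothing left below it):
  1 left: {3}→1  {6}→1
  2 left: {2,3}→1  {3,6}→2  {5,6}→1
  3 left: {1,2,3}→1  {2,3,6}→3  {3,5,6}→3  {4,5,6}→1
  4 left: {0,1,2,3}→1  {1,2,3,6}→4  {2,3,5,6}→6  {3,4,5,6}→4
  5 left: {0,1,2,3,6}→5  {1,2,3,5,6}→10  {2,3,4,5,6}→10
  placing 0:r first → 20 extensions
  placing 4:p first → 15 extensions
total linear extensions = 35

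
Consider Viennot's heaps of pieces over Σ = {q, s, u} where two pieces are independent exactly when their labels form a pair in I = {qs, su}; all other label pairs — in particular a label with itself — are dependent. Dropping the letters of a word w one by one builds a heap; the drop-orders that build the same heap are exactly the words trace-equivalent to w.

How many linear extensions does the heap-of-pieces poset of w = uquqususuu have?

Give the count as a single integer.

0(u) covers ∅
1(q) covers 0:u
2(u) covers 1:q
3(q) covers 2:u
4(u) covers 3:q
5(s) covers ∅
6(u) covers 4:u
7(s) covers 5:s
8(u) covers 6:u
9(u) covers 8:u
floor of heap: 0:u, 5:s
completions by unplaced set U, small U first (add the entries for U minus each lowest piece of U):
  |U|=1: {7}:1  {9}:1
  |U|=2: {5,7}:1  {7,9}:2  {8,9}:1
  |U|=3: {5,7,9}:3  {6,8,9}:1  {7,8,9}:3
  |U|=4: {4,6,8,9}:1  {5,7,8,9}:6  {6,7,8,9}:4
  |U|=5: {3,4,6,8,9}:1  {4,6,7,8,9}:5  {5,6,7,8,9}:10
  |U|=6: {2,3,4,6,8,9}:1  {3,4,6,7,8,9}:6  {4,5,6,7,8,9}:15
  |U|=7: {1,2,3,4,6,8,9}:1  {2,3,4,6,7,8,9}:7  {3,4,5,6,7,8,9}:21
  |U|=8: {0,1,2,3,4,6,8,9}:1  {1,2,3,4,6,7,8,9}:8  {2,3,4,5,6,7,8,9}:28
  start at 0(u): 36
  start at 5(s): 9
sum over floor = 45

45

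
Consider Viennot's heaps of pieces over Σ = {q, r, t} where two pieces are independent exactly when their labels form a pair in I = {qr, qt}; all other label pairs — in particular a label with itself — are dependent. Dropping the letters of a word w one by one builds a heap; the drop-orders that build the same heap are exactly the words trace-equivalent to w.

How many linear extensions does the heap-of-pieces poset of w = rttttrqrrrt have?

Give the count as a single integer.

11

piece 0:r — minimal
piece 1:t rests on {0:r}
piece 2:t rests on {1:t}
piece 3:t rests on {2:t}
piece 4:t rests on {3:t}
piece 5:r rests on {4:t}
piece 6:q — minimal
piece 7:r rests on {5:r}
piece 8:r rests on {7:r}
piece 9:r rests on {8:r}
piece 10:t rests on {9:r}
minimal pieces: {0:r, 6:q}
ways to finish when only these pieces remain (= sum over removing one remaining piece with nothing left below it):
  1 left: {6}→1  {10}→1
  2 left: {6,10}→2  {9,10}→1
  3 left: {6,9,10}→3  {8,9,10}→1
  4 left: {6,8,9,10}→4  {7,8,9,10}→1
  5 left: {5,7,8,9,10}→1  {6,7,8,9,10}→5
  6 left: {4,5,7,8,9,10}→1  {5,6,7,8,9,10}→6
  7 left: {3,4,5,7,8,9,10}→1  {4,5,6,7,8,9,10}→7
  8 left: {2,3,4,5,7,8,9,10}→1  {3,4,5,6,7,8,9,10}→8
  9 left: {1,2,3,4,5,7,8,9,10}→1  {2,3,4,5,6,7,8,9,10}→9
  placing 0:r first → 10 extensions
  placing 6:q first → 1 extensions
total linear extensions = 11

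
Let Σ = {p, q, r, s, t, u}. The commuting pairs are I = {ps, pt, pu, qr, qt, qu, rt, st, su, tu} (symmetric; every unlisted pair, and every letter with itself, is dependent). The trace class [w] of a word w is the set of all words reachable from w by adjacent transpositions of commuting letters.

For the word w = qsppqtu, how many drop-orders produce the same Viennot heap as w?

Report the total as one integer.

126

piece 0:q — minimal
piece 1:s rests on {0:q}
piece 2:p rests on {0:q}
piece 3:p rests on {2:p}
piece 4:q rests on {1:s, 3:p}
piece 5:t — minimal
piece 6:u — minimal
minimal pieces: {0:q, 5:t, 6:u}
ways to finish when only these pieces remain (= sum over removing one remaining piece with nothing left below it):
  1 left: {4}→1  {5}→1  {6}→1
  2 left: {1,4}→1  {3,4}→1  {4,5}→2  {4,6}→2  {5,6}→2
  3 left: {1,3,4}→2  {1,4,5}→3  {1,4,6}→3  {2,3,4}→1  {3,4,5}→3  {3,4,6}→3  {4,5,6}→6
  4 left: {1,2,3,4}→3  {1,3,4,5}→8  {1,3,4,6}→8  {1,4,5,6}→12  {2,3,4,5}→4  {2,3,4,6}→4  {3,4,5,6}→12
  5 left: {0,1,2,3,4}→3  {1,2,3,4,5}→15  {1,2,3,4,6}→15  {1,3,4,5,6}→40  {2,3,4,5,6}→20
  placing 0:q first → 90 extensions
  placing 5:t first → 18 extensions
  placing 6:u first → 18 extensions
total linear extensions = 126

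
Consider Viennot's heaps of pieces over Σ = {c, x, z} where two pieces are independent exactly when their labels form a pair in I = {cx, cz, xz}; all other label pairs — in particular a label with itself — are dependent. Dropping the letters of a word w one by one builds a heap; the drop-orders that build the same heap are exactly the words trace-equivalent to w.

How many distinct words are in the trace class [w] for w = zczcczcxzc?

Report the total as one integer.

1260

0(z) covers ∅
1(c) covers ∅
2(z) covers 0:z
3(c) covers 1:c
4(c) covers 3:c
5(z) covers 2:z
6(c) covers 4:c
7(x) covers ∅
8(z) covers 5:z
9(c) covers 6:c
floor of heap: 0:z, 1:c, 7:x
completions by unplaced set U, small U first (add the entries for U minus each lowest piece of U):
  |U|=1: {7}:1  {8}:1  {9}:1
  |U|=2: {5,8}:1  {6,9}:1  {7,8}:2  {7,9}:2  {8,9}:2
  |U|=3: {2,5,8}:1  {4,6,9}:1  {5,7,8}:3  {5,8,9}:3  {6,7,9}:3  {6,8,9}:3  {7,8,9}:6
  |U|=4: {0,2,5,8}:1  {2,5,7,8}:4  {2,5,8,9}:4  {3,4,6,9}:1  {4,6,7,9}:4  {4,6,8,9}:4  {5,6,8,9}:6  {5,7,8,9}:12  {6,7,8,9}:12
  |U|=5: {0,2,5,7,8}:5  {0,2,5,8,9}:5  {1,3,4,6,9}:1  {2,5,6,8,9}:10  {2,5,7,8,9}:20  {3,4,6,7,9}:5  {3,4,6,8,9}:5  {4,5,6,8,9}:10  {4,6,7,8,9}:20  {5,6,7,8,9}:30
  |U|=6: {0,2,5,6,8,9}:15  {0,2,5,7,8,9}:30  {1,3,4,6,7,9}:6  {1,3,4,6,8,9}:6  {2,4,5,6,8,9}:20  {2,5,6,7,8,9}:60  {3,4,5,6,8,9}:15  {3,4,6,7,8,9}:30  {4,5,6,7,8,9}:60
  |U|=7: {0,2,4,5,6,8,9}:35  {0,2,5,6,7,8,9}:105  {1,3,4,5,6,8,9}:21  {1,3,4,6,7,8,9}:42  {2,3,4,5,6,8,9}:35  {2,4,5,6,7,8,9}:140  {3,4,5,6,7,8,9}:105
  |U|=8: {0,2,3,4,5,6,8,9}:70  {0,2,4,5,6,7,8,9}:280  {1,2,3,4,5,6,8,9}:56  {1,3,4,5,6,7,8,9}:168  {2,3,4,5,6,7,8,9}:280
  start at 0(z): 504
  start at 1(c): 630
  start at 7(x): 126
sum over floor = 1260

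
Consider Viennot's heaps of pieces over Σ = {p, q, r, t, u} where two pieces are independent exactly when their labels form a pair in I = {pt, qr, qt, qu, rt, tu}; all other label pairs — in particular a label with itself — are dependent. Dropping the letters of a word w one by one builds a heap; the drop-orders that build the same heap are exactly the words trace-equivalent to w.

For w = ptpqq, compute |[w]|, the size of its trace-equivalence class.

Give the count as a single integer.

drop 0:p onto floor
drop 1:t onto floor
drop 2:p onto {0:p}
drop 3:q onto {2:p}
drop 4:q onto {3:q}
ground layer = {0:p, 1:t}
drop-orders for the pieces not yet dropped (sum over which currently-grounded one goes next):
  1 to go: {1} 1  {4} 1
  2 to go: {1,4} 2  {3,4} 1
  3 to go: {1,3,4} 3  {2,3,4} 1
  if 0:p drops first: 4 orders
  if 1:t drops first: 1 orders
heap linearizations: 5

5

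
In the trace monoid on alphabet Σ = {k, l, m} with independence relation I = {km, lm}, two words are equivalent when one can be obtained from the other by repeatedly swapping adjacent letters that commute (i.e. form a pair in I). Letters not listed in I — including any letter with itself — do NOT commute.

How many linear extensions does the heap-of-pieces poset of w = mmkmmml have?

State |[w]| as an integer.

21

0(m) covers ∅
1(m) covers 0:m
2(k) covers ∅
3(m) covers 1:m
4(m) covers 3:m
5(m) covers 4:m
6(l) covers 2:k
floor of heap: 0:m, 2:k
completions by unplaced set U, small U first (add the entries for U minus each lowest piece of U):
  |U|=1: {5}:1  {6}:1
  |U|=2: {2,6}:1  {4,5}:1  {5,6}:2
  |U|=3: {2,5,6}:3  {3,4,5}:1  {4,5,6}:3
  |U|=4: {1,3,4,5}:1  {2,4,5,6}:6  {3,4,5,6}:4
  |U|=5: {0,1,3,4,5}:1  {1,3,4,5,6}:5  {2,3,4,5,6}:10
  start at 0(m): 15
  start at 2(k): 6
sum over floor = 21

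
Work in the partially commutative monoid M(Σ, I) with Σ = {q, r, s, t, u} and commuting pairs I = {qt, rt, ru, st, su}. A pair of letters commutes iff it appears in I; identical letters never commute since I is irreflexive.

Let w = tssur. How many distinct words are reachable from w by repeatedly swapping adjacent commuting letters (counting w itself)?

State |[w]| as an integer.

10

piece 0:t — minimal
piece 1:s — minimal
piece 2:s rests on {1:s}
piece 3:u rests on {0:t}
piece 4:r rests on {2:s}
minimal pieces: {0:t, 1:s}
ways to finish when only these pieces remain (= sum over removing one remaining piece with nothing left below it):
  1 left: {3}→1  {4}→1
  2 left: {0,3}→1  {2,4}→1  {3,4}→2
  3 left: {0,3,4}→3  {1,2,4}→1  {2,3,4}→3
  placing 0:t first → 4 extensions
  placing 1:s first → 6 extensions
total linear extensions = 10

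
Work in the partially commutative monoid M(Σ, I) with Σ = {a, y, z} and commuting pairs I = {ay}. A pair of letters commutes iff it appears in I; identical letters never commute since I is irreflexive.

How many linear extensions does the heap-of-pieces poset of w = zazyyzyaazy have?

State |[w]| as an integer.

0(z) covers ∅
1(a) covers 0:z
2(z) covers 1:a
3(y) covers 2:z
4(y) covers 3:y
5(z) covers 4:y
6(y) covers 5:z
7(a) covers 5:z
8(a) covers 7:a
9(z) covers 6:y, 8:a
10(y) covers 9:z
floor of heap: 0:z
completions by unplaced set U, small U first (add the entries for U minus each lowest piece of U):
  |U|=1: {10}:1
  |U|=2: {9,10}:1
  |U|=3: {6,9,10}:1  {8,9,10}:1
  |U|=4: {6,8,9,10}:2  {7,8,9,10}:1
  |U|=5: {6,7,8,9,10}:3
  |U|=6: {5,6,7,8,9,10}:3
  |U|=7: {4,5,6,7,8,9,10}:3
  |U|=8: {3,4,5,6,7,8,9,10}:3
  |U|=9: {2,3,4,5,6,7,8,9,10}:3
  start at 0(z): 3

3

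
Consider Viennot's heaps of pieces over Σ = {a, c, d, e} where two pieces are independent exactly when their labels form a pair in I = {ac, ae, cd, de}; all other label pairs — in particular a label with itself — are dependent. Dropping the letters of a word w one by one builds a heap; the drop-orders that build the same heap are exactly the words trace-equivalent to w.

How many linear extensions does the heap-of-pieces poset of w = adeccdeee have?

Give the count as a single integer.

84

drop 0:a onto floor
drop 1:d onto {0:a}
drop 2:e onto floor
drop 3:c onto {2:e}
drop 4:c onto {3:c}
drop 5:d onto {1:d}
drop 6:e onto {4:c}
drop 7:e onto {6:e}
drop 8:e onto {7:e}
ground layer = {0:a, 2:e}
drop-orders for the pieces not yet dropped (sum over which currently-grounded one goes next):
  1 to go: {5} 1  {8} 1
  2 to go: {1,5} 1  {5,8} 2  {7,8} 1
  3 to go: {0,1,5} 1  {1,5,8} 3  {5,7,8} 3  {6,7,8} 1
  4 to go: {0,1,5,8} 4  {1,5,7,8} 6  {4,6,7,8} 1  {5,6,7,8} 4
  5 to go: {0,1,5,7,8} 10  {1,5,6,7,8} 10  {3,4,6,7,8} 1  {4,5,6,7,8} 5
  6 to go: {0,1,5,6,7,8} 20  {1,4,5,6,7,8} 15  {2,3,4,6,7,8} 1  {3,4,5,6,7,8} 6
  7 to go: {0,1,4,5,6,7,8} 35  {1,3,4,5,6,7,8} 21  {2,3,4,5,6,7,8} 7
  if 0:a drops first: 28 orders
  if 2:e drops first: 56 orders
heap linearizations: 84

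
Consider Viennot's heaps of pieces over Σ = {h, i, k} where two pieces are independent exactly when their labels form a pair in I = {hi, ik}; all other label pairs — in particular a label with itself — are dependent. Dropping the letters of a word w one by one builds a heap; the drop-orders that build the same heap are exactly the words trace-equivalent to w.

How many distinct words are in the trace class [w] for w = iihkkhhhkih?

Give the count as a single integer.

drop 0:i onto floor
drop 1:i onto {0:i}
drop 2:h onto floor
drop 3:k onto {2:h}
drop 4:k onto {3:k}
drop 5:h onto {4:k}
drop 6:h onto {5:h}
drop 7:h onto {6:h}
drop 8:k onto {7:h}
drop 9:i onto {1:i}
drop 10:h onto {8:k}
ground layer = {0:i, 2:h}
drop-orders for the pieces not yet dropped (sum over which currently-grounded one goes next):
  1 to go: {9} 1  {10} 1
  2 to go: {1,9} 1  {8,10} 1  {9,10} 2
  3 to go: {0,1,9} 1  {1,9,10} 3  {7,8,10} 1  {8,9,10} 3
  4 to go: {0,1,9,10} 4  {1,8,9,10} 6  {6,7,8,10} 1  {7,8,9,10} 4
  5 to go: {0,1,8,9,10} 10  {1,7,8,9,10} 10  {5,6,7,8,10} 1  {6,7,8,9,10} 5
  6 to go: {0,1,7,8,9,10} 20  {1,6,7,8,9,10} 15  {4,5,6,7,8,10} 1  {5,6,7,8,9,10} 6
  7 to go: {0,1,6,7,8,9,10} 35  {1,5,6,7,8,9,10} 21  {3,4,5,6,7,8,10} 1  {4,5,6,7,8,9,10} 7
  8 to go: {0,1,5,6,7,8,9,10} 56  {1,4,5,6,7,8,9,10} 28  {2,3,4,5,6,7,8,10} 1  {3,4,5,6,7,8,9,10} 8
  9 to go: {0,1,4,5,6,7,8,9,10} 84  {1,3,4,5,6,7,8,9,10} 36  {2,3,4,5,6,7,8,9,10} 9
  if 0:i drops first: 45 orders
  if 2:h drops first: 120 orders
heap linearizations: 165

165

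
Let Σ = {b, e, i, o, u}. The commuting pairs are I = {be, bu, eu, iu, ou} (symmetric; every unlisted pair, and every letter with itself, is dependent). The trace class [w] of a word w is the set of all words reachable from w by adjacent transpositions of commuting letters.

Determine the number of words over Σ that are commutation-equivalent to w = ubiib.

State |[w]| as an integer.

5

piece 0:u — minimal
piece 1:b — minimal
piece 2:i rests on {1:b}
piece 3:i rests on {2:i}
piece 4:b rests on {3:i}
minimal pieces: {0:u, 1:b}
ways to finish when only these pieces remain (= sum over removing one remaining piece with nothing left below it):
  1 left: {0}→1  {4}→1
  2 left: {0,4}→2  {3,4}→1
  3 left: {0,3,4}→3  {2,3,4}→1
  placing 0:u first → 1 extensions
  placing 1:b first → 4 extensions
total linear extensions = 5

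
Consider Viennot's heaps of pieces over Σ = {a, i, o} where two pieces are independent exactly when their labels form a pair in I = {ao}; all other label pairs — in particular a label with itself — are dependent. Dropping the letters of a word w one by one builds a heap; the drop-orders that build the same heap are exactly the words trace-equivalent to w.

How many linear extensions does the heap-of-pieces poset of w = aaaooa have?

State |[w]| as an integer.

0(a) covers ∅
1(a) covers 0:a
2(a) covers 1:a
3(o) covers ∅
4(o) covers 3:o
5(a) covers 2:a
floor of heap: 0:a, 3:o
completions by unplaced set U, small U first (add the entries for U minus each lowest piece of U):
  |U|=1: {4}:1  {5}:1
  |U|=2: {2,5}:1  {3,4}:1  {4,5}:2
  |U|=3: {1,2,5}:1  {2,4,5}:3  {3,4,5}:3
  |U|=4: {0,1,2,5}:1  {1,2,4,5}:4  {2,3,4,5}:6
  start at 0(a): 10
  start at 3(o): 5
sum over floor = 15

15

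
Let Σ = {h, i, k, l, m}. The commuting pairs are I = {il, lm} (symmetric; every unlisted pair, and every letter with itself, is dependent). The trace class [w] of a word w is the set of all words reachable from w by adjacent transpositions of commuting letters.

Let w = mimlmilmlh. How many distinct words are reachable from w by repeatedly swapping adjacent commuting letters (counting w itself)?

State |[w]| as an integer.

drop 0:m onto floor
drop 1:i onto {0:m}
drop 2:m onto {1:i}
drop 3:l onto floor
drop 4:m onto {2:m}
drop 5:i onto {4:m}
drop 6:l onto {3:l}
drop 7:m onto {5:i}
drop 8:l onto {6:l}
drop 9:h onto {7:m, 8:l}
ground layer = {0:m, 3:l}
drop-orders for the pieces not yet dropped (sum over which currently-grounded one goes next):
  1 to go: {9} 1
  2 to go: {7,9} 1  {8,9} 1
  3 to go: {5,7,9} 1  {6,8,9} 1  {7,8,9} 2
  4 to go: {3,6,8,9} 1  {4,5,7,9} 1  {5,7,8,9} 3  {6,7,8,9} 3
  5 to go: {2,4,5,7,9} 1  {3,6,7,8,9} 4  {4,5,7,8,9} 4  {5,6,7,8,9} 6
  6 to go: {1,2,4,5,7,9} 1  {2,4,5,7,8,9} 5  {3,5,6,7,8,9} 10  {4,5,6,7,8,9} 10
  7 to go: {0,1,2,4,5,7,9} 1  {1,2,4,5,7,8,9} 6  {2,4,5,6,7,8,9} 15  {3,4,5,6,7,8,9} 20
  8 to go: {0,1,2,4,5,7,8,9} 7  {1,2,4,5,6,7,8,9} 21  {2,3,4,5,6,7,8,9} 35
  if 0:m drops first: 56 orders
  if 3:l drops first: 28 orders
heap linearizations: 84

84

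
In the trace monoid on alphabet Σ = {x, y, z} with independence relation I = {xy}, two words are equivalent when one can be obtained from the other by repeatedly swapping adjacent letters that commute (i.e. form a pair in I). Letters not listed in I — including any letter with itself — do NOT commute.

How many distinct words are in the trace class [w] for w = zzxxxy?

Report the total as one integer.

4

drop 0:z onto floor
drop 1:z onto {0:z}
drop 2:x onto {1:z}
drop 3:x onto {2:x}
drop 4:x onto {3:x}
drop 5:y onto {1:z}
ground layer = {0:z}
drop-orders for the pieces not yet dropped (sum over which currently-grounded one goes next):
  1 to go: {4} 1  {5} 1
  2 to go: {3,4} 1  {4,5} 2
  3 to go: {2,3,4} 1  {3,4,5} 3
  4 to go: {2,3,4,5} 4
  if 0:z drops first: 4 orders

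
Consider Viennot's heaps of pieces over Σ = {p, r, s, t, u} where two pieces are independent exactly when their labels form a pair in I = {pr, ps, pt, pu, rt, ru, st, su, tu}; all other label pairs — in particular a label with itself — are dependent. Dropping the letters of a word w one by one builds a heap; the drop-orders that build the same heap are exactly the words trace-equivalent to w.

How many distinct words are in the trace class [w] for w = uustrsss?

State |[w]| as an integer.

drop 0:u onto floor
drop 1:u onto {0:u}
drop 2:s onto floor
drop 3:t onto floor
drop 4:r onto {2:s}
drop 5:s onto {4:r}
drop 6:s onto {5:s}
drop 7:s onto {6:s}
ground layer = {0:u, 2:s, 3:t}
drop-orders for the pieces not yet dropped (sum over which currently-grounded one goes next):
  1 to go: {1} 1  {3} 1  {7} 1
  2 to go: {0,1} 1  {1,3} 2  {1,7} 2  {3,7} 2  {6,7} 1
  3 to go: {0,1,3} 3  {0,1,7} 3  {1,3,7} 6  {1,6,7} 3  {3,6,7} 3  {5,6,7} 1
  4 to go: {0,1,3,7} 12  {0,1,6,7} 6  {1,3,6,7} 12  {1,5,6,7} 4  {3,5,6,7} 4  {4,5,6,7} 1
  5 to go: {0,1,3,6,7} 30  {0,1,5,6,7} 10  {1,3,5,6,7} 20  {1,4,5,6,7} 5  {2,4,5,6,7} 1  {3,4,5,6,7} 5
  6 to go: {0,1,3,5,6,7} 60  {0,1,4,5,6,7} 15  {1,2,4,5,6,7} 6  {1,3,4,5,6,7} 30  {2,3,4,5,6,7} 6
  if 0:u drops first: 42 orders
  if 2:s drops first: 105 orders
  if 3:t drops first: 21 orders
heap linearizations: 168

168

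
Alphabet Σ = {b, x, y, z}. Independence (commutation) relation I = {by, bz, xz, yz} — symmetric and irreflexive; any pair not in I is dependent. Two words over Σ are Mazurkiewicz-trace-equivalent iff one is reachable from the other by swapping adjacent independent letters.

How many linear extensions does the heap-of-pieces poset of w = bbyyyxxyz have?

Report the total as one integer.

90

drop 0:b onto floor
drop 1:b onto {0:b}
drop 2:y onto floor
drop 3:y onto {2:y}
drop 4:y onto {3:y}
drop 5:x onto {1:b, 4:y}
drop 6:x onto {5:x}
drop 7:y onto {6:x}
drop 8:z onto floor
ground layer = {0:b, 2:y, 8:z}
drop-orders for the pieces not yet dropped (sum over which currently-grounded one goes next):
  1 to go: {7} 1  {8} 1
  2 to go: {6,7} 1  {7,8} 2
  3 to go: {5,6,7} 1  {6,7,8} 3
  4 to go: {1,5,6,7} 1  {4,5,6,7} 1  {5,6,7,8} 4
  5 to go: {0,1,5,6,7} 1  {1,4,5,6,7} 2  {1,5,6,7,8} 5  {3,4,5,6,7} 1  {4,5,6,7,8} 5
  6 to go: {0,1,4,5,6,7} 3  {0,1,5,6,7,8} 6  {1,3,4,5,6,7} 3  {1,4,5,6,7,8} 12  {2,3,4,5,6,7} 1  {3,4,5,6,7,8} 6
  7 to go: {0,1,3,4,5,6,7} 6  {0,1,4,5,6,7,8} 21  {1,2,3,4,5,6,7} 4  {1,3,4,5,6,7,8} 21  {2,3,4,5,6,7,8} 7
  if 0:b drops first: 32 orders
  if 2:y drops first: 48 orders
  if 8:z drops first: 10 orders
heap linearizations: 90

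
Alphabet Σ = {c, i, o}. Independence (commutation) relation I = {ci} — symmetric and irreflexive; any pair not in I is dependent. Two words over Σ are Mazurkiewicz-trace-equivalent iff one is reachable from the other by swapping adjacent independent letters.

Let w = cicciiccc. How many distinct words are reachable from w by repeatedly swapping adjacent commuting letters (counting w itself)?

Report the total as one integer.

drop 0:c onto floor
drop 1:i onto floor
drop 2:c onto {0:c}
drop 3:c onto {2:c}
drop 4:i onto {1:i}
drop 5:i onto {4:i}
drop 6:c onto {3:c}
drop 7:c onto {6:c}
drop 8:c onto {7:c}
ground layer = {0:c, 1:i}
drop-orders for the pieces not yet dropped (sum over which currently-grounded one goes next):
  1 to go: {5} 1  {8} 1
  2 to go: {4,5} 1  {5,8} 2  {7,8} 1
  3 to go: {1,4,5} 1  {4,5,8} 3  {5,7,8} 3  {6,7,8} 1
  4 to go: {1,4,5,8} 4  {3,6,7,8} 1  {4,5,7,8} 6  {5,6,7,8} 4
  5 to go: {1,4,5,7,8} 10  {2,3,6,7,8} 1  {3,5,6,7,8} 5  {4,5,6,7,8} 10
  6 to go: {0,2,3,6,7,8} 1  {1,4,5,6,7,8} 20  {2,3,5,6,7,8} 6  {3,4,5,6,7,8} 15
  7 to go: {0,2,3,5,6,7,8} 7  {1,3,4,5,6,7,8} 35  {2,3,4,5,6,7,8} 21
  if 0:c drops first: 56 orders
  if 1:i drops first: 28 orders
heap linearizations: 84

84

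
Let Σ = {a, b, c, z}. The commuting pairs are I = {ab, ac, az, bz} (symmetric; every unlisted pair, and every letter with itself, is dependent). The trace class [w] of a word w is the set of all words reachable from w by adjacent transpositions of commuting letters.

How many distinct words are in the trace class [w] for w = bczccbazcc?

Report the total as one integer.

0(b) covers ∅
1(c) covers 0:b
2(z) covers 1:c
3(c) covers 2:z
4(c) covers 3:c
5(b) covers 4:c
6(a) covers ∅
7(z) covers 4:c
8(c) covers 5:b, 7:z
9(c) covers 8:c
floor of heap: 0:b, 6:a
completions by unplaced set U, small U first (add the entries for U minus each lowest piece of U):
  |U|=1: {6}:1  {9}:1
  |U|=2: {6,9}:2  {8,9}:1
  |U|=3: {5,8,9}:1  {6,8,9}:3  {7,8,9}:1
  |U|=4: {5,6,8,9}:4  {5,7,8,9}:2  {6,7,8,9}:4
  |U|=5: {4,5,7,8,9}:2  {5,6,7,8,9}:10
  |U|=6: {3,4,5,7,8,9}:2  {4,5,6,7,8,9}:12
  |U|=7: {2,3,4,5,7,8,9}:2  {3,4,5,6,7,8,9}:14
  |U|=8: {1,2,3,4,5,7,8,9}:2  {2,3,4,5,6,7,8,9}:16
  start at 0(b): 18
  start at 6(a): 2
sum over floor = 20

20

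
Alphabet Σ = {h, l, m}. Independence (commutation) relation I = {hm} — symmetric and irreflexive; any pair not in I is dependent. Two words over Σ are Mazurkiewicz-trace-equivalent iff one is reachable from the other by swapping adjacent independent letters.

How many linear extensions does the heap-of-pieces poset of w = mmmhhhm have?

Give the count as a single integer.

35

0(m) covers ∅
1(m) covers 0:m
2(m) covers 1:m
3(h) covers ∅
4(h) covers 3:h
5(h) covers 4:h
6(m) covers 2:m
floor of heap: 0:m, 3:h
completions by unplaced set U, small U first (add the entries for U minus each lowest piece of U):
  |U|=1: {5}:1  {6}:1
  |U|=2: {2,6}:1  {4,5}:1  {5,6}:2
  |U|=3: {1,2,6}:1  {2,5,6}:3  {3,4,5}:1  {4,5,6}:3
  |U|=4: {0,1,2,6}:1  {1,2,5,6}:4  {2,4,5,6}:6  {3,4,5,6}:4
  |U|=5: {0,1,2,5,6}:5  {1,2,4,5,6}:10  {2,3,4,5,6}:10
  start at 0(m): 20
  start at 3(h): 15
sum over floor = 35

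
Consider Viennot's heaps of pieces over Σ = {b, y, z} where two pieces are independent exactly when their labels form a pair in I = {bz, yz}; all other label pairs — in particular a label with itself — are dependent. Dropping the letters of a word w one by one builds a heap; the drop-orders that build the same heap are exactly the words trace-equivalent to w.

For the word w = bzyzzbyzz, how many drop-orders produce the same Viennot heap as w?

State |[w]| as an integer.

126

#0=b has no predecessor
#1=z has no predecessor
#2=y depends on [0:b]
#3=z depends on [1:z]
#4=z depends on [3:z]
#5=b depends on [2:y]
#6=y depends on [5:b]
#7=z depends on [4:z]
#8=z depends on [7:z]
sources: [0:b, 1:z]
N(rest) = Σ N(rest − s) over sources s of rest; N(one piece) = 1:
  size 1 → [6]=1  [8]=1
  size 2 → [5,6]=1  [6,8]=2  [7,8]=1
  size 3 → [2,5,6]=1  [4,7,8]=1  [5,6,8]=3  [6,7,8]=3
  size 4 → [0,2,5,6]=1  [2,5,6,8]=4  [3,4,7,8]=1  [4,6,7,8]=4  [5,6,7,8]=6
  size 5 → [0,2,5,6,8]=5  [1,3,4,7,8]=1  [2,5,6,7,8]=10  [3,4,6,7,8]=5  [4,5,6,7,8]=10
  size 6 → [0,2,5,6,7,8]=15  [1,3,4,6,7,8]=6  [2,4,5,6,7,8]=20  [3,4,5,6,7,8]=15
  size 7 → [0,2,4,5,6,7,8]=35  [1,3,4,5,6,7,8]=21  [2,3,4,5,6,7,8]=35
  first=0(b) contributes 56
  first=1(z) contributes 70
|[w]| = 126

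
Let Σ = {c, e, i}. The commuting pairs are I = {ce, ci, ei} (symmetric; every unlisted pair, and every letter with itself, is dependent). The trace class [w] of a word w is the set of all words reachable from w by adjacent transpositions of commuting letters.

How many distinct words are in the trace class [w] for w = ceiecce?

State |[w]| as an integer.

140

drop 0:c onto floor
drop 1:e onto floor
drop 2:i onto floor
drop 3:e onto {1:e}
drop 4:c onto {0:c}
drop 5:c onto {4:c}
drop 6:e onto {3:e}
ground layer = {0:c, 1:e, 2:i}
drop-orders for the pieces not yet dropped (sum over which currently-grounded one goes next):
  1 to go: {2} 1  {5} 1  {6} 1
  2 to go: {2,5} 2  {2,6} 2  {3,6} 1  {4,5} 1  {5,6} 2
  3 to go: {0,4,5} 1  {1,3,6} 1  {2,3,6} 3  {2,4,5} 3  {2,5,6} 6  {3,5,6} 3  {4,5,6} 3
  4 to go: {0,2,4,5} 4  {0,4,5,6} 4  {1,2,3,6} 4  {1,3,5,6} 4  {2,3,5,6} 12  {2,4,5,6} 12  {3,4,5,6} 6
  5 to go: {0,2,4,5,6} 20  {0,3,4,5,6} 10  {1,2,3,5,6} 20  {1,3,4,5,6} 10  {2,3,4,5,6} 30
  if 0:c drops first: 60 orders
  if 1:e drops first: 60 orders
  if 2:i drops first: 20 orders
heap linearizations: 140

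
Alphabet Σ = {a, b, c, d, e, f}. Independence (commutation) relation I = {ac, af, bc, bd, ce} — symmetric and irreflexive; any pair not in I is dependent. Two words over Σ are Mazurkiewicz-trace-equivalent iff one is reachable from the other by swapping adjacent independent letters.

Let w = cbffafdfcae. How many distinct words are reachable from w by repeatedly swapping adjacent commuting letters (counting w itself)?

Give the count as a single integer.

45

#0=c has no predecessor
#1=b has no predecessor
#2=f depends on [0:c, 1:b]
#3=f depends on [2:f]
#4=a depends on [1:b]
#5=f depends on [3:f]
#6=d depends on [4:a, 5:f]
#7=f depends on [6:d]
#8=c depends on [7:f]
#9=a depends on [6:d]
#10=e depends on [7:f, 9:a]
sources: [0:c, 1:b]
N(rest) = Σ N(rest − s) over sources s of rest; N(one piece) = 1:
  size 1 → [8]=1  [10]=1
  size 2 → [8,10]=2  [9,10]=1
  size 3 → [7,8,10]=2  [8,9,10]=3
  size 4 → [7,8,9,10]=5
  size 5 → [6,7,8,9,10]=5
  size 6 → [4,6,7,8,9,10]=5  [5,6,7,8,9,10]=5
  size 7 → [3,5,6,7,8,9,10]=5  [4,5,6,7,8,9,10]=10
  size 8 → [2,3,5,6,7,8,9,10]=5  [3,4,5,6,7,8,9,10]=15
  size 9 → [0,2,3,5,6,7,8,9,10]=5  [2,3,4,5,6,7,8,9,10]=20
  first=0(c) contributes 20
  first=1(b) contributes 25
|[w]| = 45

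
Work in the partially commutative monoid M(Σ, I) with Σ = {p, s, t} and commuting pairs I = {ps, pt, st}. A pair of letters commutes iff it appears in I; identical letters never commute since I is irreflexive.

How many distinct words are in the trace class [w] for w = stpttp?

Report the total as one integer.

60

#0=s has no predecessor
#1=t has no predecessor
#2=p has no predecessor
#3=t depends on [1:t]
#4=t depends on [3:t]
#5=p depends on [2:p]
sources: [0:s, 1:t, 2:p]
N(rest) = Σ N(rest − s) over sources s of rest; N(one piece) = 1:
  size 1 → [0]=1  [4]=1  [5]=1
  size 2 → [0,4]=2  [0,5]=2  [2,5]=1  [3,4]=1  [4,5]=2
  size 3 → [0,2,5]=3  [0,3,4]=3  [0,4,5]=6  [1,3,4]=1  [2,4,5]=3  [3,4,5]=3
  size 4 → [0,1,3,4]=4  [0,2,4,5]=12  [0,3,4,5]=12  [1,3,4,5]=4  [2,3,4,5]=6
  first=0(s) contributes 10
  first=1(t) contributes 30
  first=2(p) contributes 20
|[w]| = 60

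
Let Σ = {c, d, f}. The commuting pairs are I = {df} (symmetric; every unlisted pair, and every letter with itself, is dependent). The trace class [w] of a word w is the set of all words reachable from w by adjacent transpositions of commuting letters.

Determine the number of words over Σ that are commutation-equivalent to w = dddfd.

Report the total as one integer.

5

#0=d has no predecessor
#1=d depends on [0:d]
#2=d depends on [1:d]
#3=f has no predecessor
#4=d depends on [2:d]
sources: [0:d, 3:f]
N(rest) = Σ N(rest − s) over sources s of rest; N(one piece) = 1:
  size 1 → [3]=1  [4]=1
  size 2 → [2,4]=1  [3,4]=2
  size 3 → [1,2,4]=1  [2,3,4]=3
  first=0(d) contributes 4
  first=3(f) contributes 1
|[w]| = 5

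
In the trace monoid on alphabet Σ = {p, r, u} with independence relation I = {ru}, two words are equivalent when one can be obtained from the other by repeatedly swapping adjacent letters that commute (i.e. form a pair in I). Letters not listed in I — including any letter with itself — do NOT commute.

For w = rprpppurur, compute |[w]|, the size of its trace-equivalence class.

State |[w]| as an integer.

drop 0:r onto floor
drop 1:p onto {0:r}
drop 2:r onto {1:p}
drop 3:p onto {2:r}
drop 4:p onto {3:p}
drop 5:p onto {4:p}
drop 6:u onto {5:p}
drop 7:r onto {5:p}
drop 8:u onto {6:u}
drop 9:r onto {7:r}
ground layer = {0:r}
drop-orders for the pieces not yet dropped (sum over which currently-grounded one goes next):
  1 to go: {8} 1  {9} 1
  2 to go: {6,8} 1  {7,9} 1  {8,9} 2
  3 to go: {6,8,9} 3  {7,8,9} 3
  4 to go: {6,7,8,9} 6
  5 to go: {5,6,7,8,9} 6
  6 to go: {4,5,6,7,8,9} 6
  7 to go: {3,4,5,6,7,8,9} 6
  8 to go: {2,3,4,5,6,7,8,9} 6
  if 0:r drops first: 6 orders

6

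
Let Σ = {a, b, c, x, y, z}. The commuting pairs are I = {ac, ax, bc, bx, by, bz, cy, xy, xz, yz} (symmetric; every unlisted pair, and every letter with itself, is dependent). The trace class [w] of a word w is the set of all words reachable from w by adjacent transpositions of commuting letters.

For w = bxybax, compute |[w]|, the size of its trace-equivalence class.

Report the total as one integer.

45

piece 0:b — minimal
piece 1:x — minimal
piece 2:y — minimal
piece 3:b rests on {0:b}
piece 4:a rests on {2:y, 3:b}
piece 5:x rests on {1:x}
minimal pieces: {0:b, 1:x, 2:y}
ways to finish when only these pieces remain (= sum over removing one remaining piece with nothing left below it):
  1 left: {4}→1  {5}→1
  2 left: {1,5}→1  {2,4}→1  {3,4}→1  {4,5}→2
  3 left: {0,3,4}→1  {1,4,5}→3  {2,3,4}→2  {2,4,5}→3  {3,4,5}→3
  4 left: {0,2,3,4}→3  {0,3,4,5}→4  {1,2,4,5}→6  {1,3,4,5}→6  {2,3,4,5}→8
  placing 0:b first → 20 extensions
  placing 1:x first → 15 extensions
  placing 2:y first → 10 extensions
total linear extensions = 45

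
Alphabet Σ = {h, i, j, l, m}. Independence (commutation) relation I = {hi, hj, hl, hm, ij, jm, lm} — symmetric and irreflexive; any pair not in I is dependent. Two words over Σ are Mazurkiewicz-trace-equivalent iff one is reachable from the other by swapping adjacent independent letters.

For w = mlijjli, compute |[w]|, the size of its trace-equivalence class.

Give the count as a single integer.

9

0(m) covers ∅
1(l) covers ∅
2(i) covers 0:m, 1:l
3(j) covers 1:l
4(j) covers 3:j
5(l) covers 2:i, 4:j
6(i) covers 5:l
floor of heap: 0:m, 1:l
completions by unplaced set U, small U first (add the entries for U minus each lowest piece of U):
  |U|=1: {6}:1
  |U|=2: {5,6}:1
  |U|=3: {2,5,6}:1  {4,5,6}:1
  |U|=4: {0,2,5,6}:1  {2,4,5,6}:2  {3,4,5,6}:1
  |U|=5: {0,2,4,5,6}:3  {2,3,4,5,6}:3
  start at 0(m): 3
  start at 1(l): 6
sum over floor = 9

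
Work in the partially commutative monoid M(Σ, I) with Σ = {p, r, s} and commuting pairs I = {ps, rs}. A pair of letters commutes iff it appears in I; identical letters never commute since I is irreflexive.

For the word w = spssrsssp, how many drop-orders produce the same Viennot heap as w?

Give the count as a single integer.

0(s) covers ∅
1(p) covers ∅
2(s) covers 0:s
3(s) covers 2:s
4(r) covers 1:p
5(s) covers 3:s
6(s) covers 5:s
7(s) covers 6:s
8(p) covers 4:r
floor of heap: 0:s, 1:p
completions by unplaced set U, small U first (add the entries for U minus each lowest piece of U):
  |U|=1: {7}:1  {8}:1
  |U|=2: {4,8}:1  {6,7}:1  {7,8}:2
  |U|=3: {1,4,8}:1  {4,7,8}:3  {5,6,7}:1  {6,7,8}:3
  |U|=4: {1,4,7,8}:4  {3,5,6,7}:1  {4,6,7,8}:6  {5,6,7,8}:4
  |U|=5: {1,4,6,7,8}:10  {2,3,5,6,7}:1  {3,5,6,7,8}:5  {4,5,6,7,8}:10
  |U|=6: {0,2,3,5,6,7}:1  {1,4,5,6,7,8}:20  {2,3,5,6,7,8}:6  {3,4,5,6,7,8}:15
  |U|=7: {0,2,3,5,6,7,8}:7  {1,3,4,5,6,7,8}:35  {2,3,4,5,6,7,8}:21
  start at 0(s): 56
  start at 1(p): 28
sum over floor = 84

84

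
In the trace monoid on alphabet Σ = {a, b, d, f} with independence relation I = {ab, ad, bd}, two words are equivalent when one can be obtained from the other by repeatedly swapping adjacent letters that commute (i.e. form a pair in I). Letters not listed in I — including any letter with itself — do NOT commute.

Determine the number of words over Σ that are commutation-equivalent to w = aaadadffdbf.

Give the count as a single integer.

30

piece 0:a — minimal
piece 1:a rests on {0:a}
piece 2:a rests on {1:a}
piece 3:d — minimal
piece 4:a rests on {2:a}
piece 5:d rests on {3:d}
piece 6:f rests on {4:a, 5:d}
piece 7:f rests on {6:f}
piece 8:d rests on {7:f}
piece 9:b rests on {7:f}
piece 10:f rests on {8:d, 9:b}
minimal pieces: {0:a, 3:d}
ways to finish when only these pieces remain (= sum over removing one remaining piece with nothing left below it):
  1 left: {10}→1
  2 left: {8,10}→1  {9,10}→1
  3 left: {8,9,10}→2
  4 left: {7,8,9,10}→2
  5 left: {6,7,8,9,10}→2
  6 left: {4,6,7,8,9,10}→2  {5,6,7,8,9,10}→2
  7 left: {2,4,6,7,8,9,10}→2  {3,5,6,7,8,9,10}→2  {4,5,6,7,8,9,10}→4
  8 left: {1,2,4,6,7,8,9,10}→2  {2,4,5,6,7,8,9,10}→6  {3,4,5,6,7,8,9,10}→6
  9 left: {0,1,2,4,6,7,8,9,10}→2  {1,2,4,5,6,7,8,9,10}→8  {2,3,4,5,6,7,8,9,10}→12
  placing 0:a first → 20 extensions
  placing 3:d first → 10 extensions
total linear extensions = 30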